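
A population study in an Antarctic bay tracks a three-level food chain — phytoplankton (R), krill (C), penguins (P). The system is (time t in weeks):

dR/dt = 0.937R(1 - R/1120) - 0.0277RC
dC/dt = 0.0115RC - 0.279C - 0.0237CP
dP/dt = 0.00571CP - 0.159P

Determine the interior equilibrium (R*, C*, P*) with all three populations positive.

From dP/dt = 0: 0.00571C* = 0.159, so C* = 27.8.
From dR/dt = 0: 0.937(1 - R*/1120) = 0.0277·27.8, giving R* = 1120·(1 - 0.823) = 198.
From dC/dt = 0: 0.0115·198 - 0.279 = 0.0237P*, so P* = 2/0.0237 = 84.3.

R* ≈ 198, C* ≈ 27.8, P* ≈ 84.3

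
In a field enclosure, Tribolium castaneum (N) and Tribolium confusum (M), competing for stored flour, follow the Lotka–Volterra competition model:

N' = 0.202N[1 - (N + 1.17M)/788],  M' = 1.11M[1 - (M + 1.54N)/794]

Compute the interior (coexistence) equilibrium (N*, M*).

Setting both brackets to zero gives the nullclines N + 1.17M = 788 and 1.54N + M = 794.
Substituting M = 794 - 1.54N into the first: N(1 - 1.17·1.54) = 788 - 1.17·794.
So N* = -141/-0.802 = 176, and then M* = 794 - 1.54·176 = 523.

N* ≈ 176, M* ≈ 523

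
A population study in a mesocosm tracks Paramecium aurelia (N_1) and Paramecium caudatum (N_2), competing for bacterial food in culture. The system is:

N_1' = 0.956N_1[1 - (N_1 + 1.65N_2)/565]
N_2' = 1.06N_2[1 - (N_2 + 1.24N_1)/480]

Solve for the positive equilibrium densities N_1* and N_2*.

N_1* ≈ 217, N_2* ≈ 211

Setting both brackets to zero gives the nullclines N_1 + 1.65N_2 = 565 and 1.24N_1 + N_2 = 480.
Substituting N_2 = 480 - 1.24N_1 into the first: N_1(1 - 1.65·1.24) = 565 - 1.65·480.
So N_1* = -227/-1.05 = 217, and then N_2* = 480 - 1.24·217 = 211.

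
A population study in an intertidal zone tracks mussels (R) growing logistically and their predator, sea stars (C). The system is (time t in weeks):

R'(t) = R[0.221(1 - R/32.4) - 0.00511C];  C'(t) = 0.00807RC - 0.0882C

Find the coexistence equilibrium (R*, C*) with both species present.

From dC/dt = 0 with C > 0: 0.00807R* = 0.0882, so R* = 10.9.
Substitute into dR/dt = 0: 0.221(1 - 10.9/32.4) = 0.00511C*.
The bracket is 0.663, giving C* = 0.146/0.00511 = 28.7.

R* ≈ 10.9, C* ≈ 28.7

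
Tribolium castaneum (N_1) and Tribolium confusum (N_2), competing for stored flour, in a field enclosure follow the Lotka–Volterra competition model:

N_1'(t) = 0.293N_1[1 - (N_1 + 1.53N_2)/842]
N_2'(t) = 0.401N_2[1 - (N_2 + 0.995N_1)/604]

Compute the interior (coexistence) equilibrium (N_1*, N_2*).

Setting both brackets to zero gives the nullclines N_1 + 1.53N_2 = 842 and 0.995N_1 + N_2 = 604.
Substituting N_2 = 604 - 0.995N_1 into the first: N_1(1 - 1.53·0.995) = 842 - 1.53·604.
So N_1* = -82.1/-0.522 = 157, and then N_2* = 604 - 0.995·157 = 448.

N_1* ≈ 157, N_2* ≈ 448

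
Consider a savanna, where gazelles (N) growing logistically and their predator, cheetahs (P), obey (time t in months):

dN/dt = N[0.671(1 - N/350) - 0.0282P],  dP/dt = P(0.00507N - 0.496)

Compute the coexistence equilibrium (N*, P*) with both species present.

N* ≈ 97.8, P* ≈ 17.1

From dP/dt = 0 with P > 0: 0.00507N* = 0.496, so N* = 97.8.
Substitute into dN/dt = 0: 0.671(1 - 97.8/350) = 0.0282P*.
The bracket is 0.72, giving P* = 0.483/0.0282 = 17.1.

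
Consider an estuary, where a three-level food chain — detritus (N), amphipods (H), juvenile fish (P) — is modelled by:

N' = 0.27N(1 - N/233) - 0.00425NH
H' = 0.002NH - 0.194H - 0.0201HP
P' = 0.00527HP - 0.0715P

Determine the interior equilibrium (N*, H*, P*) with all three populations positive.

From dP/dt = 0: 0.00527H* = 0.0715, so H* = 13.6.
From dN/dt = 0: 0.27(1 - N*/233) = 0.00425·13.6, giving N* = 233·(1 - 0.214) = 183.
From dH/dt = 0: 0.002·183 - 0.194 = 0.0201P*, so P* = 0.172/0.0201 = 8.58.

N* ≈ 183, H* ≈ 13.6, P* ≈ 8.58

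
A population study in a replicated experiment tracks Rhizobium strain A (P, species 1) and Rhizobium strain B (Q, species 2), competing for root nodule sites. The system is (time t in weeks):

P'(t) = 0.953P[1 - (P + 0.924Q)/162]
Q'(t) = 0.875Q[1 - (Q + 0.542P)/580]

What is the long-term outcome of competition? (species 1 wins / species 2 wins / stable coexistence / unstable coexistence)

Compare the nullcline intercepts: K1/α12 = 162/0.924 = 175 < K2 = 580; K2/α21 = 580/0.542 = 1070 > K1 = 162.
Since the inequalities point opposite ways, species 2 can invade but species 1 cannot.

species 2 excludes species 1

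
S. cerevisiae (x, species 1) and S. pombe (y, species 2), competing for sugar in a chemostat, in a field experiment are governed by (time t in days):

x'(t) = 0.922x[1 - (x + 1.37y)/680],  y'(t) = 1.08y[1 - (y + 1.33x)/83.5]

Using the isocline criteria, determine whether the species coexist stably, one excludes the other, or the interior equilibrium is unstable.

species 1 excludes species 2

Compare the nullcline intercepts: K1/α12 = 680/1.37 = 496 > K2 = 83.5; K2/α21 = 83.5/1.33 = 62.8 < K1 = 680.
Since the inequalities point opposite ways, species 1 can invade but species 2 cannot.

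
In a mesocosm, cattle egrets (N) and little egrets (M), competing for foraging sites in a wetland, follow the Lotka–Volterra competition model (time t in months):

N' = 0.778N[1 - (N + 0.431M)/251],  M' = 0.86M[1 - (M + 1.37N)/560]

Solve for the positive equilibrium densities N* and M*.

Setting both brackets to zero gives the nullclines N + 0.431M = 251 and 1.37N + M = 560.
Substituting M = 560 - 1.37N into the first: N(1 - 0.431·1.37) = 251 - 0.431·560.
So N* = 9.64/0.41 = 23.5, and then M* = 560 - 1.37·23.5 = 528.

N* ≈ 23.5, M* ≈ 528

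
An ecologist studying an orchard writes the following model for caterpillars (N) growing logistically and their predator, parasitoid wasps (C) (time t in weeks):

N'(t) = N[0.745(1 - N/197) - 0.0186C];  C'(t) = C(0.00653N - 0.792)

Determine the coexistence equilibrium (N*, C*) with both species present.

From dC/dt = 0 with C > 0: 0.00653N* = 0.792, so N* = 121.
Substitute into dN/dt = 0: 0.745(1 - 121/197) = 0.0186C*.
The bracket is 0.384, giving C* = 0.286/0.0186 = 15.4.

N* ≈ 121, C* ≈ 15.4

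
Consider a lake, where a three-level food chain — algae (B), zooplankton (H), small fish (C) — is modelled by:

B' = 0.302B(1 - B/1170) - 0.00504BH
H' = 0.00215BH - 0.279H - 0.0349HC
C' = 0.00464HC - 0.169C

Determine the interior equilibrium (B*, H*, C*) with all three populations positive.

From dC/dt = 0: 0.00464H* = 0.169, so H* = 36.4.
From dB/dt = 0: 0.302(1 - B*/1170) = 0.00504·36.4, giving B* = 1170·(1 - 0.608) = 459.
From dH/dt = 0: 0.00215·459 - 0.279 = 0.0349C*, so C* = 0.707/0.0349 = 20.3.

B* ≈ 459, H* ≈ 36.4, C* ≈ 20.3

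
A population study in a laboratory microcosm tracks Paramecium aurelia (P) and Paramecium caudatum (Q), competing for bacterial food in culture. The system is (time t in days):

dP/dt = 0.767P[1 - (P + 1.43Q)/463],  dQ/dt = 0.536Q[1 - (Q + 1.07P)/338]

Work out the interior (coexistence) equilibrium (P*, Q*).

P* ≈ 38.4, Q* ≈ 297

Setting both brackets to zero gives the nullclines P + 1.43Q = 463 and 1.07P + Q = 338.
Substituting Q = 338 - 1.07P into the first: P(1 - 1.43·1.07) = 463 - 1.43·338.
So P* = -20.3/-0.53 = 38.4, and then Q* = 338 - 1.07·38.4 = 297.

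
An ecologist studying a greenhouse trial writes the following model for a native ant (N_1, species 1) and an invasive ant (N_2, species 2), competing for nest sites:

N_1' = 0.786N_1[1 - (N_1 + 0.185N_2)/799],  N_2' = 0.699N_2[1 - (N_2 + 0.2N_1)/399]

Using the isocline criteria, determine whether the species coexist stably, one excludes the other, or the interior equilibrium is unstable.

stable coexistence

Compare the nullcline intercepts: K1/α12 = 799/0.185 = 4320 > K2 = 399; K2/α21 = 399/0.2 = 2000 > K1 = 799.
Since both inequalities hold, each species can invade when rare, so the interior equilibrium is stable.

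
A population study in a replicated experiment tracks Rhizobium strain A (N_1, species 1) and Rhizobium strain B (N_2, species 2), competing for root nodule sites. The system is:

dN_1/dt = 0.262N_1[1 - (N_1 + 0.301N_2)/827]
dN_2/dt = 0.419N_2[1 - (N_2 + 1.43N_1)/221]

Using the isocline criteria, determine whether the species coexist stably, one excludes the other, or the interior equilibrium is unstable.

species 1 excludes species 2

Compare the nullcline intercepts: K1/α12 = 827/0.301 = 2750 > K2 = 221; K2/α21 = 221/1.43 = 155 < K1 = 827.
Since the inequalities point opposite ways, species 1 can invade but species 2 cannot.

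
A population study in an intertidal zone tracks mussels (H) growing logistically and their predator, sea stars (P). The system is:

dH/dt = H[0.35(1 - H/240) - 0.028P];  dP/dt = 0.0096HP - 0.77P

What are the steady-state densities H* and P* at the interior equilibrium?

From dP/dt = 0 with P > 0: 0.0096H* = 0.77, so H* = 80.2.
Substitute into dH/dt = 0: 0.35(1 - 80.2/240) = 0.028P*.
The bracket is 0.666, giving P* = 0.233/0.028 = 8.32.

H* ≈ 80.2, P* ≈ 8.32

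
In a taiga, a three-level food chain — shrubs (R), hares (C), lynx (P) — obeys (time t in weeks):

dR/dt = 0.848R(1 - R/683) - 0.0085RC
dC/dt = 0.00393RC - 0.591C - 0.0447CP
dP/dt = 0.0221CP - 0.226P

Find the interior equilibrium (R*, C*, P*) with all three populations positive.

From dP/dt = 0: 0.0221C* = 0.226, so C* = 10.2.
From dR/dt = 0: 0.848(1 - R*/683) = 0.0085·10.2, giving R* = 683·(1 - 0.103) = 613.
From dC/dt = 0: 0.00393·613 - 0.591 = 0.0447P*, so P* = 1.82/0.0447 = 40.7.

R* ≈ 613, C* ≈ 10.2, P* ≈ 40.7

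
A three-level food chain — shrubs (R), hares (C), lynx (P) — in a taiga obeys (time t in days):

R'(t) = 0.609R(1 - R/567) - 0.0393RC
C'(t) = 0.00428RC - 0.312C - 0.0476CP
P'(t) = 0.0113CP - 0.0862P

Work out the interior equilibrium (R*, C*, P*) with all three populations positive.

From dP/dt = 0: 0.0113C* = 0.0862, so C* = 7.63.
From dR/dt = 0: 0.609(1 - R*/567) = 0.0393·7.63, giving R* = 567·(1 - 0.492) = 288.
From dC/dt = 0: 0.00428·288 - 0.312 = 0.0476P*, so P* = 0.92/0.0476 = 19.3.

R* ≈ 288, C* ≈ 7.63, P* ≈ 19.3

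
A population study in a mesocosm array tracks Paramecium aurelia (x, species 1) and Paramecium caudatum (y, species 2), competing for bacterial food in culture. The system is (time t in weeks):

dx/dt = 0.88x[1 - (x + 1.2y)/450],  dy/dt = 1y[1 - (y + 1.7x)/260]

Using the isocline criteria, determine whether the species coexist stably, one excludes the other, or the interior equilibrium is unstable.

Compare the nullcline intercepts: K1/α12 = 450/1.2 = 375 > K2 = 260; K2/α21 = 260/1.7 = 153 < K1 = 450.
Since the inequalities point opposite ways, species 1 can invade but species 2 cannot.

species 1 excludes species 2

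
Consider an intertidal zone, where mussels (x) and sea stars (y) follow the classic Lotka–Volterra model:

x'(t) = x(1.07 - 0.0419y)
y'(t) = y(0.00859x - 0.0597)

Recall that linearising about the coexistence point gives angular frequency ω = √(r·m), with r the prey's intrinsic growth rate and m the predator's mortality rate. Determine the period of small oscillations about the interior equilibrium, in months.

T ≈ 24.9 months

Here r = 1.07 and m = 0.0597, so r·m = 0.0639.
ω = √0.0639 = 0.253 per month, hence T = 2π/ω ≈ 24.9 months.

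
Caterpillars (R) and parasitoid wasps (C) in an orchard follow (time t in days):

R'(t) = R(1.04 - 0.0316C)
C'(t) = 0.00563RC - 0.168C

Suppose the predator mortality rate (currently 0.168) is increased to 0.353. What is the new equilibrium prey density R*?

At the interior fixed point, setting dC/dt = 0 with C > 0 fixes R* = (predator death rate)/(RC coefficient) — independent of the other coefficients.
With the change, R* = 0.353/0.00563 = 62.7; it rises from 29.8.

R* ≈ 62.7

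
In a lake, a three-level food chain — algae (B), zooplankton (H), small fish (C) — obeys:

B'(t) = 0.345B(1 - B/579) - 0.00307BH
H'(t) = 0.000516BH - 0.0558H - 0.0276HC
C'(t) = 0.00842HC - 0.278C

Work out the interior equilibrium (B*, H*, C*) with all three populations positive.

B* ≈ 409, H* ≈ 33, C* ≈ 5.62

From dC/dt = 0: 0.00842H* = 0.278, so H* = 33.
From dB/dt = 0: 0.345(1 - B*/579) = 0.00307·33, giving B* = 579·(1 - 0.294) = 409.
From dH/dt = 0: 0.000516·409 - 0.0558 = 0.0276C*, so C* = 0.155/0.0276 = 5.62.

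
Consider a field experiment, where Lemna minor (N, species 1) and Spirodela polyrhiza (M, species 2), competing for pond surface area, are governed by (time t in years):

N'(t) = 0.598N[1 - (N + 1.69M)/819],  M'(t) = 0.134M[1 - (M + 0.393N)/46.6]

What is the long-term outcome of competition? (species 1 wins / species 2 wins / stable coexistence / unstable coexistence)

species 1 excludes species 2

Compare the nullcline intercepts: K1/α12 = 819/1.69 = 485 > K2 = 46.6; K2/α21 = 46.6/0.393 = 119 < K1 = 819.
Since the inequalities point opposite ways, species 1 can invade but species 2 cannot.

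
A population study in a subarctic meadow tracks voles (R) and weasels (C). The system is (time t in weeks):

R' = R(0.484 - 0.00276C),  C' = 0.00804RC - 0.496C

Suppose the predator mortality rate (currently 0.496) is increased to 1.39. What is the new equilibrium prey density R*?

At the interior fixed point, setting dC/dt = 0 with C > 0 fixes R* = (predator death rate)/(RC coefficient) — independent of the other coefficients.
With the change, R* = 1.39/0.00804 = 173; it rises from 61.7.

R* ≈ 173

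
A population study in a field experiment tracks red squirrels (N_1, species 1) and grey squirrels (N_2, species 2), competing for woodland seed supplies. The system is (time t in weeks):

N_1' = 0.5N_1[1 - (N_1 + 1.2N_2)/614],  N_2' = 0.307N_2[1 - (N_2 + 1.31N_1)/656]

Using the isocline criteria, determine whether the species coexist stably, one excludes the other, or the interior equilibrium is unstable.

Compare the nullcline intercepts: K1/α12 = 614/1.2 = 512 < K2 = 656; K2/α21 = 656/1.31 = 501 < K1 = 614.
Since both are reversed, neither can invade when rare; the interior point is a saddle.

unstable coexistence (outcome depends on initial conditions)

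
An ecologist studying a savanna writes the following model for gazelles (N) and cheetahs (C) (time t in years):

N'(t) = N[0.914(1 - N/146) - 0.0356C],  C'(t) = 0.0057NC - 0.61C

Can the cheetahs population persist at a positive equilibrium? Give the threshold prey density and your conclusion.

The predator equation gives dC/dt > 0 only when N > 0.61/0.0057 = 107.
Without the predator, N → K = 146. Since 146 > 107, the predator can invade and persist.

Threshold N = 107; K > 107, so yes, the predator persists.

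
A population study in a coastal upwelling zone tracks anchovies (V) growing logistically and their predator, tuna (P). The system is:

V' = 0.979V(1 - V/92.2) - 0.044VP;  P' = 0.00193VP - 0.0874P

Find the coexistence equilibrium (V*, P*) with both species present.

From dP/dt = 0 with P > 0: 0.00193V* = 0.0874, so V* = 45.3.
Substitute into dV/dt = 0: 0.979(1 - 45.3/92.2) = 0.044P*.
The bracket is 0.509, giving P* = 0.498/0.044 = 11.3.

V* ≈ 45.3, P* ≈ 11.3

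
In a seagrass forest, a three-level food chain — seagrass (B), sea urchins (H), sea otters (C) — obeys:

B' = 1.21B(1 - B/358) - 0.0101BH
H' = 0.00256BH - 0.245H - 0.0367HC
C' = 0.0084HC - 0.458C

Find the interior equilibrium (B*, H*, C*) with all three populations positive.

From dC/dt = 0: 0.0084H* = 0.458, so H* = 54.5.
From dB/dt = 0: 1.21(1 - B*/358) = 0.0101·54.5, giving B* = 358·(1 - 0.455) = 195.
From dH/dt = 0: 0.00256·195 - 0.245 = 0.0367C*, so C* = 0.254/0.0367 = 6.93.

B* ≈ 195, H* ≈ 54.5, C* ≈ 6.93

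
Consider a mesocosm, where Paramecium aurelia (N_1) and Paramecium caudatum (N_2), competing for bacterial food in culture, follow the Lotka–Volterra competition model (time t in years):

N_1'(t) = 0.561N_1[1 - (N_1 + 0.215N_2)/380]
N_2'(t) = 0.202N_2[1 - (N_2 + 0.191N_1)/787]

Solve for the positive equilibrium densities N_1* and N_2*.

Setting both brackets to zero gives the nullclines N_1 + 0.215N_2 = 380 and 0.191N_1 + N_2 = 787.
Substituting N_2 = 787 - 0.191N_1 into the first: N_1(1 - 0.215·0.191) = 380 - 0.215·787.
So N_1* = 211/0.959 = 220, and then N_2* = 787 - 0.191·220 = 745.

N_1* ≈ 220, N_2* ≈ 745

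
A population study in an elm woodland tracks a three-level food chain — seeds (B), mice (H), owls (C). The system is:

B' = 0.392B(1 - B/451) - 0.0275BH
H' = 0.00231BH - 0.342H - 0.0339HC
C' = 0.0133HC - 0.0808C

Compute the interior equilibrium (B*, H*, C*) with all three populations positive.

From dC/dt = 0: 0.0133H* = 0.0808, so H* = 6.08.
From dB/dt = 0: 0.392(1 - B*/451) = 0.0275·6.08, giving B* = 451·(1 - 0.426) = 259.
From dH/dt = 0: 0.00231·259 - 0.342 = 0.0339C*, so C* = 0.256/0.0339 = 7.55.

B* ≈ 259, H* ≈ 6.08, C* ≈ 7.55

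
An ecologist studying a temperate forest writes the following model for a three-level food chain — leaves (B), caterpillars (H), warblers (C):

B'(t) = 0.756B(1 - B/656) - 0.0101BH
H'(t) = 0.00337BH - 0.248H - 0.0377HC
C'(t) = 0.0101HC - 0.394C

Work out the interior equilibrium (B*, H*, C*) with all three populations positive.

From dC/dt = 0: 0.0101H* = 0.394, so H* = 39.
From dB/dt = 0: 0.756(1 - B*/656) = 0.0101·39, giving B* = 656·(1 - 0.521) = 314.
From dH/dt = 0: 0.00337·314 - 0.248 = 0.0377C*, so C* = 0.811/0.0377 = 21.5.

B* ≈ 314, H* ≈ 39, C* ≈ 21.5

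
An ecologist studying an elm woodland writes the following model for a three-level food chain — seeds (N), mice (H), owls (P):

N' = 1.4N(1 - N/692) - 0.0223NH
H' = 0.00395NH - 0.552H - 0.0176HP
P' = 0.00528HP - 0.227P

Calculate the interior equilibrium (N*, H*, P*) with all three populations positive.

From dP/dt = 0: 0.00528H* = 0.227, so H* = 43.
From dN/dt = 0: 1.4(1 - N*/692) = 0.0223·43, giving N* = 692·(1 - 0.685) = 218.
From dH/dt = 0: 0.00395·218 - 0.552 = 0.0176P*, so P* = 0.31/0.0176 = 17.6.

N* ≈ 218, H* ≈ 43, P* ≈ 17.6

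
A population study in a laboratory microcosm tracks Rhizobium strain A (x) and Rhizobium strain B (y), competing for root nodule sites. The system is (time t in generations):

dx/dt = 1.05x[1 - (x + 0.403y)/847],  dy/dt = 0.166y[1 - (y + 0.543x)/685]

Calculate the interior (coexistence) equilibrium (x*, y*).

Setting both brackets to zero gives the nullclines x + 0.403y = 847 and 0.543x + y = 685.
Substituting y = 685 - 0.543x into the first: x(1 - 0.403·0.543) = 847 - 0.403·685.
So x* = 571/0.781 = 731, and then y* = 685 - 0.543·731 = 288.

x* ≈ 731, y* ≈ 288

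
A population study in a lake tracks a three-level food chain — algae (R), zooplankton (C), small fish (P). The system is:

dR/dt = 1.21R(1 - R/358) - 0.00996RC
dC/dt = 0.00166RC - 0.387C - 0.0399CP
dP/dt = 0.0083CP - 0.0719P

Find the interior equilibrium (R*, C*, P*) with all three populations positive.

From dP/dt = 0: 0.0083C* = 0.0719, so C* = 8.66.
From dR/dt = 0: 1.21(1 - R*/358) = 0.00996·8.66, giving R* = 358·(1 - 0.0713) = 332.
From dC/dt = 0: 0.00166·332 - 0.387 = 0.0399P*, so P* = 0.165/0.0399 = 4.13.

R* ≈ 332, C* ≈ 8.66, P* ≈ 4.13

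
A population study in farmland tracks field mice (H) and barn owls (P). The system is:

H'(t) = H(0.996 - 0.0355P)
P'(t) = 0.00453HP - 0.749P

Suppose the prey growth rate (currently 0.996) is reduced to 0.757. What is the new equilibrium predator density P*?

P* ≈ 21.3

At the interior fixed point, setting dH/dt = 0 with H > 0 fixes P* = (prey growth rate)/(HP coefficient) — independent of the other coefficients.
With the change, P* = 0.757/0.0355 = 21.3; it falls from 28.1.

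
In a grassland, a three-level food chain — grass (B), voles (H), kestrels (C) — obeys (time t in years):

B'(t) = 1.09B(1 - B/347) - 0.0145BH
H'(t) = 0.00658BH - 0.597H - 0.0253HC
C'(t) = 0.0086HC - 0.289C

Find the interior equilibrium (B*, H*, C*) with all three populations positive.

B* ≈ 192, H* ≈ 33.6, C* ≈ 26.3

From dC/dt = 0: 0.0086H* = 0.289, so H* = 33.6.
From dB/dt = 0: 1.09(1 - B*/347) = 0.0145·33.6, giving B* = 347·(1 - 0.447) = 192.
From dH/dt = 0: 0.00658·192 - 0.597 = 0.0253C*, so C* = 0.666/0.0253 = 26.3.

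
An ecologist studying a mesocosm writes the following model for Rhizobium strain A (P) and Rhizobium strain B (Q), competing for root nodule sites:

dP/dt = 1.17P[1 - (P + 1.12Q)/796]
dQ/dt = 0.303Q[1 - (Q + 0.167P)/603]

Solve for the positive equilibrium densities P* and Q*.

P* ≈ 148, Q* ≈ 578

Setting both brackets to zero gives the nullclines P + 1.12Q = 796 and 0.167P + Q = 603.
Substituting Q = 603 - 0.167P into the first: P(1 - 1.12·0.167) = 796 - 1.12·603.
So P* = 121/0.813 = 148, and then Q* = 603 - 0.167·148 = 578.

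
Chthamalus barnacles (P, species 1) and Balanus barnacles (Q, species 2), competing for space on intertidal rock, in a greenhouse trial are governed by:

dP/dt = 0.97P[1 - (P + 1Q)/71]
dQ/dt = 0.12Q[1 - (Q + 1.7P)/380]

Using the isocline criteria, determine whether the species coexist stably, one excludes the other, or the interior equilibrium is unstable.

Compare the nullcline intercepts: K1/α12 = 71/1 = 71 < K2 = 380; K2/α21 = 380/1.7 = 224 > K1 = 71.
Since the inequalities point opposite ways, species 2 can invade but species 1 cannot.

species 2 excludes species 1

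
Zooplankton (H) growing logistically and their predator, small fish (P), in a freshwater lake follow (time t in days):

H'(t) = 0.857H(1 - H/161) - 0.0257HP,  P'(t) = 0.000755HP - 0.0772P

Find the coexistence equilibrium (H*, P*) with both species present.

From dP/dt = 0 with P > 0: 0.000755H* = 0.0772, so H* = 102.
Substitute into dH/dt = 0: 0.857(1 - 102/161) = 0.0257P*.
The bracket is 0.365, giving P* = 0.313/0.0257 = 12.2.

H* ≈ 102, P* ≈ 12.2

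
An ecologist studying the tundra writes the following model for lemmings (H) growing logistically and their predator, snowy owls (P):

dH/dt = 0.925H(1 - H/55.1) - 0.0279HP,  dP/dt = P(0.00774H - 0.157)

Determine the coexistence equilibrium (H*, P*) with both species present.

From dP/dt = 0 with P > 0: 0.00774H* = 0.157, so H* = 20.3.
Substitute into dH/dt = 0: 0.925(1 - 20.3/55.1) = 0.0279P*.
The bracket is 0.632, giving P* = 0.584/0.0279 = 20.9.

H* ≈ 20.3, P* ≈ 20.9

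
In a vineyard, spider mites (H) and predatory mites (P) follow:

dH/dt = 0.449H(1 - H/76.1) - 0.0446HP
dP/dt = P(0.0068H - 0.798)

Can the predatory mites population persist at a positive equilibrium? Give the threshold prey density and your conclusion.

Threshold H = 117; K < 117, so no, the predator goes extinct.

The predator equation gives dP/dt > 0 only when H > 0.798/0.0068 = 117.
Without the predator, H → K = 76.1. Since 76.1 < 117, the predator cannot invade.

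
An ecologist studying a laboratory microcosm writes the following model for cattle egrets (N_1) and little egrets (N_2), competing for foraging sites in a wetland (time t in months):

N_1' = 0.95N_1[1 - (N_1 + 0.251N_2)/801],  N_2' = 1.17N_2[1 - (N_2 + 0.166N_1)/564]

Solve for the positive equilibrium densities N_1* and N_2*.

Setting both brackets to zero gives the nullclines N_1 + 0.251N_2 = 801 and 0.166N_1 + N_2 = 564.
Substituting N_2 = 564 - 0.166N_1 into the first: N_1(1 - 0.251·0.166) = 801 - 0.251·564.
So N_1* = 659/0.958 = 688, and then N_2* = 564 - 0.166·688 = 450.

N_1* ≈ 688, N_2* ≈ 450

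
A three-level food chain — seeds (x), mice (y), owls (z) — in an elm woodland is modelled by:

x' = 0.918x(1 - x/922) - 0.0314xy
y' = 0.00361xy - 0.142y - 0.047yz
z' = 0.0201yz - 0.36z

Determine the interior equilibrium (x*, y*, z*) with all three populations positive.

x* ≈ 357, y* ≈ 17.9, z* ≈ 24.4

From dz/dt = 0: 0.0201y* = 0.36, so y* = 17.9.
From dx/dt = 0: 0.918(1 - x*/922) = 0.0314·17.9, giving x* = 922·(1 - 0.613) = 357.
From dy/dt = 0: 0.00361·357 - 0.142 = 0.047z*, so z* = 1.15/0.047 = 24.4.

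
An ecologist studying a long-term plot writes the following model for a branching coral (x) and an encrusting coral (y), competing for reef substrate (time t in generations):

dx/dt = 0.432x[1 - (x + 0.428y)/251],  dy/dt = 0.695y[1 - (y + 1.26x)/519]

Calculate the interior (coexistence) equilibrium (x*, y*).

x* ≈ 62.7, y* ≈ 440

Setting both brackets to zero gives the nullclines x + 0.428y = 251 and 1.26x + y = 519.
Substituting y = 519 - 1.26x into the first: x(1 - 0.428·1.26) = 251 - 0.428·519.
So x* = 28.9/0.461 = 62.7, and then y* = 519 - 1.26·62.7 = 440.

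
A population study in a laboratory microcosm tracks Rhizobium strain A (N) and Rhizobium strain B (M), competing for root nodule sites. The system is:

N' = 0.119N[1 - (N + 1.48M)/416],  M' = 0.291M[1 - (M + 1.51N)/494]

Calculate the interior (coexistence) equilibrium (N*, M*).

Setting both brackets to zero gives the nullclines N + 1.48M = 416 and 1.51N + M = 494.
Substituting M = 494 - 1.51N into the first: N(1 - 1.48·1.51) = 416 - 1.48·494.
So N* = -315/-1.23 = 255, and then M* = 494 - 1.51·255 = 109.

N* ≈ 255, M* ≈ 109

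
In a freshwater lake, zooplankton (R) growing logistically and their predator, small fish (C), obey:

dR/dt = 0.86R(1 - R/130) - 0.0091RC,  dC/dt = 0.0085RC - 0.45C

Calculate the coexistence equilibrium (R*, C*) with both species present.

R* ≈ 52.9, C* ≈ 56

From dC/dt = 0 with C > 0: 0.0085R* = 0.45, so R* = 52.9.
Substitute into dR/dt = 0: 0.86(1 - 52.9/130) = 0.0091C*.
The bracket is 0.593, giving C* = 0.51/0.0091 = 56.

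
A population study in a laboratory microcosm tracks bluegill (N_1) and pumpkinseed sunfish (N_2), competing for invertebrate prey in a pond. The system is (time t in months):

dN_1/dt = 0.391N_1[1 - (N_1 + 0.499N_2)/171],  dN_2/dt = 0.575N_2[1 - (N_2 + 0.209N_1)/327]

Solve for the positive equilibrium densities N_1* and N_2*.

Setting both brackets to zero gives the nullclines N_1 + 0.499N_2 = 171 and 0.209N_1 + N_2 = 327.
Substituting N_2 = 327 - 0.209N_1 into the first: N_1(1 - 0.499·0.209) = 171 - 0.499·327.
So N_1* = 7.83/0.896 = 8.74, and then N_2* = 327 - 0.209·8.74 = 325.

N_1* ≈ 8.74, N_2* ≈ 325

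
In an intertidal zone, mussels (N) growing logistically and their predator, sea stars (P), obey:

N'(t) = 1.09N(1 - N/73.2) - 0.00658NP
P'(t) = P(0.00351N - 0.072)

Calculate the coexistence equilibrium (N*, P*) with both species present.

N* ≈ 20.5, P* ≈ 119

From dP/dt = 0 with P > 0: 0.00351N* = 0.072, so N* = 20.5.
Substitute into dN/dt = 0: 1.09(1 - 20.5/73.2) = 0.00658P*.
The bracket is 0.72, giving P* = 0.785/0.00658 = 119.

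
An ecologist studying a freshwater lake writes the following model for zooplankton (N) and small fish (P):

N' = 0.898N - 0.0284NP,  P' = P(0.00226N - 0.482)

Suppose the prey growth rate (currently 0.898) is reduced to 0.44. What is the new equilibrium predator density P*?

At the interior fixed point, setting dN/dt = 0 with N > 0 fixes P* = (prey growth rate)/(NP coefficient) — independent of the other coefficients.
With the change, P* = 0.44/0.0284 = 15.5; it falls from 31.6.

P* ≈ 15.5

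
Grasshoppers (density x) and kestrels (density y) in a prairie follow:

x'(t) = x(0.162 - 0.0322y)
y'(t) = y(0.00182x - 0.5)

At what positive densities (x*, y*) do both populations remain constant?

Set dy/dt = 0 with y > 0: 0.00182x - 0.5 = 0, so x* = 0.5/0.00182 = 275.
Set dx/dt = 0 with x > 0: 0.162 - 0.0322y = 0, so y* = 0.162/0.0322 = 5.03.

x* ≈ 275, y* ≈ 5.03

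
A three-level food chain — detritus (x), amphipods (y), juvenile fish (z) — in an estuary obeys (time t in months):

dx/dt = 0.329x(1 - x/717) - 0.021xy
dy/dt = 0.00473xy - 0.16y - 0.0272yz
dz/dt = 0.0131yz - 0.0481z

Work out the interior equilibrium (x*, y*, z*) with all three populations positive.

x* ≈ 549, y* ≈ 3.67, z* ≈ 89.6

From dz/dt = 0: 0.0131y* = 0.0481, so y* = 3.67.
From dx/dt = 0: 0.329(1 - x*/717) = 0.021·3.67, giving x* = 717·(1 - 0.234) = 549.
From dy/dt = 0: 0.00473·549 - 0.16 = 0.0272z*, so z* = 2.44/0.0272 = 89.6.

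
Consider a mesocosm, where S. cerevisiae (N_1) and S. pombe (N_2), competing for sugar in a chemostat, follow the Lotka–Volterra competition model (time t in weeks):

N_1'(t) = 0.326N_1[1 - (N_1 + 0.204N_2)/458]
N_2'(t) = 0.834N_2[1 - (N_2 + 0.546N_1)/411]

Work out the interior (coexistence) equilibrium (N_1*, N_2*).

Setting both brackets to zero gives the nullclines N_1 + 0.204N_2 = 458 and 0.546N_1 + N_2 = 411.
Substituting N_2 = 411 - 0.546N_1 into the first: N_1(1 - 0.204·0.546) = 458 - 0.204·411.
So N_1* = 374/0.889 = 421, and then N_2* = 411 - 0.546·421 = 181.

N_1* ≈ 421, N_2* ≈ 181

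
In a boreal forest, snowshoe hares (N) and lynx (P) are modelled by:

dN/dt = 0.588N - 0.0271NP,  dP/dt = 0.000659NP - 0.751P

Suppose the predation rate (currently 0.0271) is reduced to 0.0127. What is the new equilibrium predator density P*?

P* ≈ 46.3

At the interior fixed point, setting dN/dt = 0 with N > 0 fixes P* = (prey growth rate)/(NP coefficient) — independent of the other coefficients.
With the change, P* = 0.588/0.0127 = 46.3; it rises from 21.7.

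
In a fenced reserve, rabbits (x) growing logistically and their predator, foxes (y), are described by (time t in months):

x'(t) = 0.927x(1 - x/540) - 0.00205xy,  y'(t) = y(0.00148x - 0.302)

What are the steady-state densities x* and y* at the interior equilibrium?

x* ≈ 204, y* ≈ 281

From dy/dt = 0 with y > 0: 0.00148x* = 0.302, so x* = 204.
Substitute into dx/dt = 0: 0.927(1 - 204/540) = 0.00205y*.
The bracket is 0.622, giving y* = 0.577/0.00205 = 281.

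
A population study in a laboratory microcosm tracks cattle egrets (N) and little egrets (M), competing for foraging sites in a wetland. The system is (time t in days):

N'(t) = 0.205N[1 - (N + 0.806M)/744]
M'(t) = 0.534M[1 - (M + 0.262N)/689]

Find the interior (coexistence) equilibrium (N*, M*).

Setting both brackets to zero gives the nullclines N + 0.806M = 744 and 0.262N + M = 689.
Substituting M = 689 - 0.262N into the first: N(1 - 0.806·0.262) = 744 - 0.806·689.
So N* = 189/0.789 = 239, and then M* = 689 - 0.262·239 = 626.

N* ≈ 239, M* ≈ 626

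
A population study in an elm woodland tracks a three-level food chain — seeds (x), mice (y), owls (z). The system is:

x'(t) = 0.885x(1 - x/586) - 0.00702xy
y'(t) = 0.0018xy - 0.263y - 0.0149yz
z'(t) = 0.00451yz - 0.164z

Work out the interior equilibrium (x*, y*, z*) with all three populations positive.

From dz/dt = 0: 0.00451y* = 0.164, so y* = 36.4.
From dx/dt = 0: 0.885(1 - x*/586) = 0.00702·36.4, giving x* = 586·(1 - 0.288) = 417.
From dy/dt = 0: 0.0018·417 - 0.263 = 0.0149z*, so z* = 0.488/0.0149 = 32.7.

x* ≈ 417, y* ≈ 36.4, z* ≈ 32.7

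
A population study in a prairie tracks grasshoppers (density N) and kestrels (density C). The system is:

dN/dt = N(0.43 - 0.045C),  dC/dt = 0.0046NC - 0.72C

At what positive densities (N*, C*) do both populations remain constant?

Set dC/dt = 0 with C > 0: 0.0046N - 0.72 = 0, so N* = 0.72/0.0046 = 157.
Set dN/dt = 0 with N > 0: 0.43 - 0.045C = 0, so C* = 0.43/0.045 = 9.56.

N* ≈ 157, C* ≈ 9.56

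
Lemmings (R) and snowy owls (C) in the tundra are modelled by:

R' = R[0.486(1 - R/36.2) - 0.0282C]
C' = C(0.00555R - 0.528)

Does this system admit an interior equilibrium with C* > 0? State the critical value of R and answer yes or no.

The predator equation gives dC/dt > 0 only when R > 0.528/0.00555 = 95.1.
Without the predator, R → K = 36.2. Since 36.2 < 95.1, the predator cannot invade.

Threshold R = 95.1; K < 95.1, so no, the predator goes extinct.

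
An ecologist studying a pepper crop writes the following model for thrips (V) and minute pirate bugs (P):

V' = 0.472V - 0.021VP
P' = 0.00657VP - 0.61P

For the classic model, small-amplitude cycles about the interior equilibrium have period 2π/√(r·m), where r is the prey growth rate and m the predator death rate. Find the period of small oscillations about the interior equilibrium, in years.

T ≈ 11.7 years

Here r = 0.472 and m = 0.61, so r·m = 0.288.
ω = √0.288 = 0.537 per year, hence T = 2π/ω ≈ 11.7 years.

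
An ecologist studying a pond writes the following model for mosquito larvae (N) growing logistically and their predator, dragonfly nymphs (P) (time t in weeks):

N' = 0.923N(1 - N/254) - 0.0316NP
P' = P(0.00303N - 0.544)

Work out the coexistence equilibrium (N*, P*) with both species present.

N* ≈ 180, P* ≈ 8.56

From dP/dt = 0 with P > 0: 0.00303N* = 0.544, so N* = 180.
Substitute into dN/dt = 0: 0.923(1 - 180/254) = 0.0316P*.
The bracket is 0.293, giving P* = 0.271/0.0316 = 8.56.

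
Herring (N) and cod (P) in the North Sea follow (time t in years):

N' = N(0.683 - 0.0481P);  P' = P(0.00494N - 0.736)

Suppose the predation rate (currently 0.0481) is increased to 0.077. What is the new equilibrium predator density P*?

P* ≈ 8.87

At the interior fixed point, setting dN/dt = 0 with N > 0 fixes P* = (prey growth rate)/(NP coefficient) — independent of the other coefficients.
With the change, P* = 0.683/0.077 = 8.87; it falls from 14.2.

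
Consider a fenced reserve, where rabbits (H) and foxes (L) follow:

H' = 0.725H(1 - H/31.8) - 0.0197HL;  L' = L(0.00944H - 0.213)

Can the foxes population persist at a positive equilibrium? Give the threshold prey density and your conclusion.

The predator equation gives dL/dt > 0 only when H > 0.213/0.00944 = 22.6.
Without the predator, H → K = 31.8. Since 31.8 > 22.6, the predator can invade and persist.

Threshold H = 22.6; K > 22.6, so yes, the predator persists.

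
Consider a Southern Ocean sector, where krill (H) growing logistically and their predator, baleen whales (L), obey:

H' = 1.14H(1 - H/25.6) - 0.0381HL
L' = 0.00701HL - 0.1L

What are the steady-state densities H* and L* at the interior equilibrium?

H* ≈ 14.3, L* ≈ 13.2

From dL/dt = 0 with L > 0: 0.00701H* = 0.1, so H* = 14.3.
Substitute into dH/dt = 0: 1.14(1 - 14.3/25.6) = 0.0381L*.
The bracket is 0.443, giving L* = 0.505/0.0381 = 13.2.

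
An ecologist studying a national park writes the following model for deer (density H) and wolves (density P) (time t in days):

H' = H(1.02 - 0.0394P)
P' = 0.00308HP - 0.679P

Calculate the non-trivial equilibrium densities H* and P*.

H* ≈ 220, P* ≈ 25.9

Set dP/dt = 0 with P > 0: 0.00308H - 0.679 = 0, so H* = 0.679/0.00308 = 220.
Set dH/dt = 0 with H > 0: 1.02 - 0.0394P = 0, so P* = 1.02/0.0394 = 25.9.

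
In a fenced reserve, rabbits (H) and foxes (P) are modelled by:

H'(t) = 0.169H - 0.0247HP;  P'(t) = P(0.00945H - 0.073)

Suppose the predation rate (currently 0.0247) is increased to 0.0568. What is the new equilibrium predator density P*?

At the interior fixed point, setting dH/dt = 0 with H > 0 fixes P* = (prey growth rate)/(HP coefficient) — independent of the other coefficients.
With the change, P* = 0.169/0.0568 = 2.98; it falls from 6.84.

P* ≈ 2.98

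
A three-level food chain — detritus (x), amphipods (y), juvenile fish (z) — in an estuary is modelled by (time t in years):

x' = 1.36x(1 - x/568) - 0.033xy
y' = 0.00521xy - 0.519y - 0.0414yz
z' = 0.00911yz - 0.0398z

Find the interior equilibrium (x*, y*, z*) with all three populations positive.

From dz/dt = 0: 0.00911y* = 0.0398, so y* = 4.37.
From dx/dt = 0: 1.36(1 - x*/568) = 0.033·4.37, giving x* = 568·(1 - 0.106) = 508.
From dy/dt = 0: 0.00521·508 - 0.519 = 0.0414z*, so z* = 2.13/0.0414 = 51.4.

x* ≈ 508, y* ≈ 4.37, z* ≈ 51.4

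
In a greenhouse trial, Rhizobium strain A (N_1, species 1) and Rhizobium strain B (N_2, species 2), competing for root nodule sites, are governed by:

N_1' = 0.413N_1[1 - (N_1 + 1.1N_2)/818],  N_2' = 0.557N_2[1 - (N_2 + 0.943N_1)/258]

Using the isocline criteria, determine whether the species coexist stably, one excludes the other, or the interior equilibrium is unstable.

species 1 excludes species 2

Compare the nullcline intercepts: K1/α12 = 818/1.1 = 744 > K2 = 258; K2/α21 = 258/0.943 = 274 < K1 = 818.
Since the inequalities point opposite ways, species 1 can invade but species 2 cannot.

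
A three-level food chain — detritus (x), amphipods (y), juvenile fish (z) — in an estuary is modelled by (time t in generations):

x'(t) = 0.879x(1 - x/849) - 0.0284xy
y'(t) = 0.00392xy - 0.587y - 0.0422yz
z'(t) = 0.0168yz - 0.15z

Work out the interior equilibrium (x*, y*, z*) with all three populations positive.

From dz/dt = 0: 0.0168y* = 0.15, so y* = 8.93.
From dx/dt = 0: 0.879(1 - x*/849) = 0.0284·8.93, giving x* = 849·(1 - 0.288) = 604.
From dy/dt = 0: 0.00392·604 - 0.587 = 0.0422z*, so z* = 1.78/0.0422 = 42.2.

x* ≈ 604, y* ≈ 8.93, z* ≈ 42.2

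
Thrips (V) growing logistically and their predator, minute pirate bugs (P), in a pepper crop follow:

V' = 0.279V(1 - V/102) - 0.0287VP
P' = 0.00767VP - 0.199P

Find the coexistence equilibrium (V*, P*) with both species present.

V* ≈ 25.9, P* ≈ 7.25

From dP/dt = 0 with P > 0: 0.00767V* = 0.199, so V* = 25.9.
Substitute into dV/dt = 0: 0.279(1 - 25.9/102) = 0.0287P*.
The bracket is 0.746, giving P* = 0.208/0.0287 = 7.25.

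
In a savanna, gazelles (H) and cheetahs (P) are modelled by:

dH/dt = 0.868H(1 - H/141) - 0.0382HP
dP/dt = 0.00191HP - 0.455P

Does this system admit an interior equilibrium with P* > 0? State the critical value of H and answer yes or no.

The predator equation gives dP/dt > 0 only when H > 0.455/0.00191 = 238.
Without the predator, H → K = 141. Since 141 < 238, the predator cannot invade.

Threshold H = 238; K < 238, so no, the predator goes extinct.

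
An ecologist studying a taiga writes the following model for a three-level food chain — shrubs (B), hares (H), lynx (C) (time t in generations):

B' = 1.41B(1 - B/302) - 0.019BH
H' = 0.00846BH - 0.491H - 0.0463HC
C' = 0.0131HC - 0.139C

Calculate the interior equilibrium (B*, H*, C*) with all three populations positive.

From dC/dt = 0: 0.0131H* = 0.139, so H* = 10.6.
From dB/dt = 0: 1.41(1 - B*/302) = 0.019·10.6, giving B* = 302·(1 - 0.143) = 259.
From dH/dt = 0: 0.00846·259 - 0.491 = 0.0463C*, so C* = 1.7/0.0463 = 36.7.

B* ≈ 259, H* ≈ 10.6, C* ≈ 36.7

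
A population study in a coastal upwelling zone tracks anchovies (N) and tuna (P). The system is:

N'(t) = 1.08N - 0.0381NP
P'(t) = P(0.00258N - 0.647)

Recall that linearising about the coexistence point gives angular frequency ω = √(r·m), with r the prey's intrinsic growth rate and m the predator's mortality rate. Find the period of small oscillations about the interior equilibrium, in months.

T ≈ 7.52 months

Here r = 1.08 and m = 0.647, so r·m = 0.699.
ω = √0.699 = 0.836 per month, hence T = 2π/ω ≈ 7.52 months.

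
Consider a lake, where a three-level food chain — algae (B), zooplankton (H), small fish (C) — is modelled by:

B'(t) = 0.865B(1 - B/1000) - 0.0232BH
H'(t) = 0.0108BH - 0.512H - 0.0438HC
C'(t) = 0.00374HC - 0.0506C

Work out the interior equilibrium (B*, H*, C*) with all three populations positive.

From dC/dt = 0: 0.00374H* = 0.0506, so H* = 13.5.
From dB/dt = 0: 0.865(1 - B*/1000) = 0.0232·13.5, giving B* = 1000·(1 - 0.363) = 637.
From dH/dt = 0: 0.0108·637 - 0.512 = 0.0438C*, so C* = 6.37/0.0438 = 145.

B* ≈ 637, H* ≈ 13.5, C* ≈ 145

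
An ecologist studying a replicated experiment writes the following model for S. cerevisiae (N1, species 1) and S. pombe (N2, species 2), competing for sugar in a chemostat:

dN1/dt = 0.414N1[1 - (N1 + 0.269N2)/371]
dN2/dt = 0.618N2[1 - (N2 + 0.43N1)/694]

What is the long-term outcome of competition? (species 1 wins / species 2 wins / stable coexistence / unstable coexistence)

stable coexistence

Compare the nullcline intercepts: K1/α12 = 371/0.269 = 1380 > K2 = 694; K2/α21 = 694/0.43 = 1610 > K1 = 371.
Since both inequalities hold, each species can invade when rare, so the interior equilibrium is stable.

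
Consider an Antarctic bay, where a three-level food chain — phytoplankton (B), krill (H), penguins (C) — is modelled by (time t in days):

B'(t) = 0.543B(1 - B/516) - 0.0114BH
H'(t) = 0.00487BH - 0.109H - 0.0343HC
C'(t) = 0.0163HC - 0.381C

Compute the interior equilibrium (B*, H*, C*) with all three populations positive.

B* ≈ 263, H* ≈ 23.4, C* ≈ 34.1

From dC/dt = 0: 0.0163H* = 0.381, so H* = 23.4.
From dB/dt = 0: 0.543(1 - B*/516) = 0.0114·23.4, giving B* = 516·(1 - 0.491) = 263.
From dH/dt = 0: 0.00487·263 - 0.109 = 0.0343C*, so C* = 1.17/0.0343 = 34.1.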